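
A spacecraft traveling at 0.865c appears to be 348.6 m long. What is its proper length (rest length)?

Contracted length L = 348.6 m
γ = 1/√(1 - 0.865²) = 1.9929
L₀ = γL = 1.9929 × 348.6 = 694.7 m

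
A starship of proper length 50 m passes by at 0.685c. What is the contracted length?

Proper length L₀ = 50 m
γ = 1/√(1 - 0.685²) = 1.3726
L = L₀/γ = 50/1.3726 = 36.43 m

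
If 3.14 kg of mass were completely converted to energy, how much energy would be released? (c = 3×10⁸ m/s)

Using E = mc²:
c² = (3×10⁸)² = 9×10¹⁶ m²/s²
E = 3.14 × 9×10¹⁶ = 2.826×10¹⁷ J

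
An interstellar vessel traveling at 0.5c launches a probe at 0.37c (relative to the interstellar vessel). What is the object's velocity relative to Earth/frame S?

u = (u' + v)/(1 + u'v/c²)
Numerator: 0.37 + 0.5 = 0.87
Denominator: 1 + 0.185 = 1.185
u = 0.87/1.185 = 0.7342c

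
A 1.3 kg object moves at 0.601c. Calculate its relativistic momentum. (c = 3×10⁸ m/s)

γ = 1/√(1 - 0.601²) = 1.2512
v = 0.601 × 3×10⁸ = 1.803×10⁸ m/s
p = γmv = 1.2512 × 1.3 × 1.803×10⁸ = 2.933×10⁸ kg·m/s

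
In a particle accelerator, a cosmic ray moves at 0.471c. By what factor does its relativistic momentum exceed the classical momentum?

p_rel = γmv, p_class = mv
Ratio = γ = 1/√(1 - 0.471²)
= 1/√(0.778159) = 1.134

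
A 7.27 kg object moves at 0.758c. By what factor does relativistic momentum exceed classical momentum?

p_rel = γmv, p_class = mv
Ratio = γ = 1/√(1 - 0.758²) = 1.533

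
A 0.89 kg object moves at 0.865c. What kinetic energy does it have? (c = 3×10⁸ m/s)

γ = 1/√(1 - 0.865²) = 1.9929
γ - 1 = 0.9929
KE = (γ-1)mc² = 0.9929 × 0.89 × (3×10⁸)² = 7.953×10¹⁶ J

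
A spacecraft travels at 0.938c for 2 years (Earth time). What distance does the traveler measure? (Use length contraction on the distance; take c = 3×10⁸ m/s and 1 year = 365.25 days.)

Earth distance: d = v × t = 0.938c × 2 yr = 1.776×10¹⁶ m
γ = 2.885
d' = d/γ = 1.776×10¹⁶/2.885 = 6.156×10¹⁵ m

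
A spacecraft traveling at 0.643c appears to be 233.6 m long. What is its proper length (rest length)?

Contracted length L = 233.6 m
γ = 1/√(1 - 0.643²) = 1.3057
L₀ = γL = 1.3057 × 233.6 = 305.0 m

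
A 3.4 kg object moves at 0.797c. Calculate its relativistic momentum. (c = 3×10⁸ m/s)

γ = 1/√(1 - 0.797²) = 1.656
v = 0.797 × 3×10⁸ = 2.391×10⁸ m/s
p = γmv = 1.656 × 3.4 × 2.391×10⁸ = 1.346×10⁹ kg·m/s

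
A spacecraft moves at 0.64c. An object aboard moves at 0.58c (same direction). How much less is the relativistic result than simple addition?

Classical: u' + v = 0.58 + 0.64 = 1.22c
Relativistic: u = (0.58 + 0.64)/(1 + 0.3712) = 1.22/1.3712 = 0.8897c
Difference: 1.22 - 0.8897 = 0.3303c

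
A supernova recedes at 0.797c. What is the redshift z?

β = 0.797
(1+β)/(1-β) = 1.797/0.203 = 8.852
√(8.852) = 2.975
z = 2.975 - 1 = 1.975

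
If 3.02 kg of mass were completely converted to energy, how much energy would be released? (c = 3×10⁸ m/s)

Using E = mc²:
c² = (3×10⁸)² = 9×10¹⁶ m²/s²
E = 3.02 × 9×10¹⁶ = 2.718×10¹⁷ J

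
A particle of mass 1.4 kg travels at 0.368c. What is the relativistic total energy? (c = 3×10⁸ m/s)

γ = 1/√(1 - 0.368²) = 1.075
mc² = 1.4 × (3×10⁸)² = 1.260×10¹⁷ J
E = γmc² = 1.075 × 1.260×10¹⁷ = 1.355×10¹⁷ J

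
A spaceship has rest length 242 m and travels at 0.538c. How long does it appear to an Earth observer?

Proper length L₀ = 242 m
γ = 1/√(1 - 0.538²) = 1.186
L = L₀/γ = 242/1.186 = 204.0 m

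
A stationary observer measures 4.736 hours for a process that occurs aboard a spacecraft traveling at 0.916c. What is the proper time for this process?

Dilated time Δt = 4.736 hours
γ = 1/√(1 - 0.916²) = 2.493
Δt₀ = Δt/γ = 4.736/2.493 = 1.900 hours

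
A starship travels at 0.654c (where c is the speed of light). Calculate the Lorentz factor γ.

v/c = 0.654, so (v/c)² = 0.427716
1 - (v/c)² = 0.572284
γ = 1/√(0.572284) = 1.322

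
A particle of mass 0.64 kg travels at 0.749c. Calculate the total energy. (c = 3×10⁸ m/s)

γ = 1/√(1 - 0.749²) = 1.50927
mc² = 0.64 × (3×10⁸)² = 5.760×10¹⁶ J
E = γmc² = 1.50927 × 5.760×10¹⁶ = 8.693×10¹⁶ J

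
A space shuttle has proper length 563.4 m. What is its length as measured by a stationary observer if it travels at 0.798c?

Proper length L₀ = 563.4 m
γ = 1/√(1 - 0.798²) = 1.6593
L = L₀/γ = 563.4/1.6593 = 339.5 m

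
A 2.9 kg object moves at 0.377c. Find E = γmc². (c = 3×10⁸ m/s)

γ = 1/√(1 - 0.377²) = 1.0797
mc² = 2.9 × (3×10⁸)² = 2.610×10¹⁷ J
E = γmc² = 1.0797 × 2.610×10¹⁷ = 2.818×10¹⁷ J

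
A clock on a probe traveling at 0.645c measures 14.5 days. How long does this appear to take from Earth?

Proper time Δt₀ = 14.5 days
γ = 1/√(1 - 0.645²) = 1.3086
Δt = γΔt₀ = 1.3086 × 14.5 = 18.97 days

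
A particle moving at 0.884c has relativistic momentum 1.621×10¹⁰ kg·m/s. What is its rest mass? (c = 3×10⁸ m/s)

γ = 1/√(1 - 0.884²) = 2.1391
v = 0.884 × 3×10⁸ = 2.652×10⁸ m/s
m = p/(γv) = 1.621×10¹⁰/(2.1391 × 2.652×10⁸) = 28.57 kg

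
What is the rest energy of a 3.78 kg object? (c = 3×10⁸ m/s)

c² = (3×10⁸)² = 9.000×10¹⁶ m²/s²
E₀ = mc² = 3.78 × 9.000×10¹⁶ = 3.402×10¹⁷ J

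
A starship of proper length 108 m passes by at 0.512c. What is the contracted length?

Proper length L₀ = 108 m
γ = 1/√(1 - 0.512²) = 1.1642
L = L₀/γ = 108/1.1642 = 92.77 m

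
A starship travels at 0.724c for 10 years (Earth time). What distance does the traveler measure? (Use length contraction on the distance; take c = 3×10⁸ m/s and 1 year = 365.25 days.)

Earth distance: d = v × t = 0.724c × 10 yr = 6.8543×10¹⁶ m
γ = 1.4497
d' = d/γ = 6.8543×10¹⁶/1.4497 = 4.728×10¹⁶ m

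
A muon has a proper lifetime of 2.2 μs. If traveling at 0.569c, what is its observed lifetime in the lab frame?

Proper lifetime τ₀ = 2.2 μs
γ = 1/√(1 - 0.569²) = 1.216
τ = γτ₀ = 1.216 × 2.2 μs = 2.675 μs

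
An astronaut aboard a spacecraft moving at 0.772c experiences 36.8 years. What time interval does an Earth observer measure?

Proper time Δt₀ = 36.8 years
γ = 1/√(1 - 0.772²) = 1.5733
Δt = γΔt₀ = 1.5733 × 36.8 = 57.90 years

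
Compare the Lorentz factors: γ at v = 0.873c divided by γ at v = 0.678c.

γ₁ = 1/√(1 - 0.873²) = 2.050
γ₂ = 1/√(1 - 0.678²) = 1.360
γ₁/γ₂ = 2.050/1.360 = 1.507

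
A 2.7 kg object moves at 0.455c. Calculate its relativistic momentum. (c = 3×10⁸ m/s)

γ = 1/√(1 - 0.455²) = 1.123
v = 0.455 × 3×10⁸ = 1.365×10⁸ m/s
p = γmv = 1.123 × 2.7 × 1.365×10⁸ = 4.139×10⁸ kg·m/s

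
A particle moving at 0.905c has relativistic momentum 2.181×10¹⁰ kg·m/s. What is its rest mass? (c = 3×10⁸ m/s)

γ = 1/√(1 - 0.905²) = 2.351
v = 0.905 × 3×10⁸ = 2.715×10⁸ m/s
m = p/(γv) = 2.181×10¹⁰/(2.351 × 2.715×10⁸) = 34.17 kg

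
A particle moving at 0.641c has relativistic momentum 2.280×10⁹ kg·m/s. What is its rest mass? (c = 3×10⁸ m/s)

γ = 1/√(1 - 0.641²) = 1.3029
v = 0.641 × 3×10⁸ = 1.923×10⁸ m/s
m = p/(γv) = 2.280×10⁹/(1.3029 × 1.923×10⁸) = 9.100 kg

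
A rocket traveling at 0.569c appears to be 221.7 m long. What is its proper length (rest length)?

Contracted length L = 221.7 m
γ = 1/√(1 - 0.569²) = 1.216
L₀ = γL = 1.216 × 221.7 = 269.6 m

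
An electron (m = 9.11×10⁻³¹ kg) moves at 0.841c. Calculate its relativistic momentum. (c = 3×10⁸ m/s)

γ = 1/√(1 - 0.841²) = 1.848
v = 0.841 × 3×10⁸ = 2.523×10⁸ m/s
p = γmv = 1.848 × 9.11×10⁻³¹ × 2.523×10⁸ = 4.248×10⁻²² kg·m/s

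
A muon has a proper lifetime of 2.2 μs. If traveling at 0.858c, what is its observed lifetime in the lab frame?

Proper lifetime τ₀ = 2.2 μs
γ = 1/√(1 - 0.858²) = 1.947
τ = γτ₀ = 1.947 × 2.2 μs = 4.283 μs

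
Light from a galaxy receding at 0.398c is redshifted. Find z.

β = 0.398
(1+β)/(1-β) = 1.398/0.602 = 2.3223
√(2.3223) = 1.5239
z = 1.5239 - 1 = 0.5239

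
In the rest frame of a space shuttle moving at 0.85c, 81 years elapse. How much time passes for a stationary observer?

Proper time Δt₀ = 81 years
γ = 1/√(1 - 0.85²) = 1.8983
Δt = γΔt₀ = 1.8983 × 81 = 153.8 years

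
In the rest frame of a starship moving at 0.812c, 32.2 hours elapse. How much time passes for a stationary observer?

Proper time Δt₀ = 32.2 hours
γ = 1/√(1 - 0.812²) = 1.7133
Δt = γΔt₀ = 1.7133 × 32.2 = 55.17 hours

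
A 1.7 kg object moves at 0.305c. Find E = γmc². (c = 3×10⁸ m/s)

γ = 1/√(1 - 0.305²) = 1.050
mc² = 1.7 × (3×10⁸)² = 1.530×10¹⁷ J
E = γmc² = 1.050 × 1.530×10¹⁷ = 1.607×10¹⁷ J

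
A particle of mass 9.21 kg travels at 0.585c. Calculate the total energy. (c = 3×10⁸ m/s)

γ = 1/√(1 - 0.585²) = 1.233
mc² = 9.21 × (3×10⁸)² = 8.289×10¹⁷ J
E = γmc² = 1.233 × 8.289×10¹⁷ = 1.022×10¹⁸ J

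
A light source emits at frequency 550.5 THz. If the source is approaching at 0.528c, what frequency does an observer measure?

β = v/c = 0.528
(1+β)/(1-β) = 1.528/0.472 = 3.237
Doppler factor = √(3.237) = 1.7992
f_obs = 550.5 × 1.7992 = 990.5 THz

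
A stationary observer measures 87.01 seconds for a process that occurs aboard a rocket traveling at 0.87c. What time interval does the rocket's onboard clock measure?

Dilated time Δt = 87.01 seconds
γ = 1/√(1 - 0.87²) = 2.028
Δt₀ = Δt/γ = 87.01/2.028 = 42.90 seconds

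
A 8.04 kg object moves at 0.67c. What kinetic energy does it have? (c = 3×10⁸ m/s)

γ = 1/√(1 - 0.67²) = 1.34705
γ - 1 = 0.34705
KE = (γ-1)mc² = 0.34705 × 8.04 × (3×10⁸)² = 2.511×10¹⁷ J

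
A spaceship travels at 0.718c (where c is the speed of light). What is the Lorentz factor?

v/c = 0.718, so (v/c)² = 0.515524
1 - (v/c)² = 0.484476
γ = 1/√(0.484476) = 1.437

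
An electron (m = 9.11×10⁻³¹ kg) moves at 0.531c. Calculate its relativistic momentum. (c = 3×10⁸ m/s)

γ = 1/√(1 - 0.531²) = 1.1801
v = 0.531 × 3×10⁸ = 1.593×10⁸ m/s
p = γmv = 1.1801 × 9.11×10⁻³¹ × 1.593×10⁸ = 1.713×10⁻²² kg·m/s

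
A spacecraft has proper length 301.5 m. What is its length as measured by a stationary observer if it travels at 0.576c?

Proper length L₀ = 301.5 m
γ = 1/√(1 - 0.576²) = 1.223
L = L₀/γ = 301.5/1.223 = 246.5 m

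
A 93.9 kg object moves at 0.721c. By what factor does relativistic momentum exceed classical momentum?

p_rel = γmv, p_class = mv
Ratio = γ = 1/√(1 - 0.721²) = 1.443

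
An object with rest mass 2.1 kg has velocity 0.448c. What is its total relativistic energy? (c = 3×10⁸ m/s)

γ = 1/√(1 - 0.448²) = 1.1185
mc² = 2.1 × (3×10⁸)² = 1.890×10¹⁷ J
E = γmc² = 1.1185 × 1.890×10¹⁷ = 2.114×10¹⁷ J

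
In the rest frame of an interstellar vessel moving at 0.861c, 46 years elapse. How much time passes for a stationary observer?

Proper time Δt₀ = 46 years
γ = 1/√(1 - 0.861²) = 1.966
Δt = γΔt₀ = 1.966 × 46 = 90.44 years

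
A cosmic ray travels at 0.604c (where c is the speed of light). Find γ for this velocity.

v/c = 0.604, so (v/c)² = 0.364816
1 - (v/c)² = 0.635184
γ = 1/√(0.635184) = 1.255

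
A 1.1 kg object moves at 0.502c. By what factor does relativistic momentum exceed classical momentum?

p_rel = γmv, p_class = mv
Ratio = γ = 1/√(1 - 0.502²) = 1.156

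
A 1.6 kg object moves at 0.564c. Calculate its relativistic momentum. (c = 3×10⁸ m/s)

γ = 1/√(1 - 0.564²) = 1.211
v = 0.564 × 3×10⁸ = 1.692×10⁸ m/s
p = γmv = 1.211 × 1.6 × 1.692×10⁸ = 3.278×10⁸ kg·m/s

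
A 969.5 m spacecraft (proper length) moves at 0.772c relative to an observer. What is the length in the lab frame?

Proper length L₀ = 969.5 m
γ = 1/√(1 - 0.772²) = 1.5733
L = L₀/γ = 969.5/1.5733 = 616.2 m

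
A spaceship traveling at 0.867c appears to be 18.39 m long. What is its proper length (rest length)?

Contracted length L = 18.39 m
γ = 1/√(1 - 0.867²) = 2.00679
L₀ = γL = 2.00679 × 18.39 = 36.90 m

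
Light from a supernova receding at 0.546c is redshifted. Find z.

β = 0.546
(1+β)/(1-β) = 1.546/0.454 = 3.405
√(3.405) = 1.8453
z = 1.8453 - 1 = 0.8453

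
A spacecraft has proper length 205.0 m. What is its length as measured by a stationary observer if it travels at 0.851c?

Proper length L₀ = 205.0 m
γ = 1/√(1 - 0.851²) = 1.904
L = L₀/γ = 205.0/1.904 = 107.7 m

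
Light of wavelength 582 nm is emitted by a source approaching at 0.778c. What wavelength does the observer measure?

β = 0.778
Wavelength Doppler factor = √(0.222/1.778) = √(0.1249) = 0.3534
λ_obs = 582 × 0.3534 = 205.7 nm (blueshift)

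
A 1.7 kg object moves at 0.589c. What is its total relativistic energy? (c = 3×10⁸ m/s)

γ = 1/√(1 - 0.589²) = 1.237
mc² = 1.7 × (3×10⁸)² = 1.530×10¹⁷ J
E = γmc² = 1.237 × 1.530×10¹⁷ = 1.893×10¹⁷ J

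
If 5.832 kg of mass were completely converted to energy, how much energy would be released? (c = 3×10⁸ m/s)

Using E = mc²:
c² = (3×10⁸)² = 9×10¹⁶ m²/s²
E = 5.832 × 9×10¹⁶ = 5.249×10¹⁷ J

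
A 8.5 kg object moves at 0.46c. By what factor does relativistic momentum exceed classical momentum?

p_rel = γmv, p_class = mv
Ratio = γ = 1/√(1 - 0.46²) = 1.126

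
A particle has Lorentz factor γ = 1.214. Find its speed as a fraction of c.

From γ = 1/√(1 - v²/c²):
1/γ² = 1/1.214² = 0.6785
v²/c² = 1 - 0.6785 = 0.3215
v/c = √(0.3215) = 0.5670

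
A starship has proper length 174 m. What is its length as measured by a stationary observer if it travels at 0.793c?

Proper length L₀ = 174 m
γ = 1/√(1 - 0.793²) = 1.641
L = L₀/γ = 174/1.641 = 106.0 m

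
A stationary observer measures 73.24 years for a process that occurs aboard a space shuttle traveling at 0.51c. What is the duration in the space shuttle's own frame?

Dilated time Δt = 73.24 years
γ = 1/√(1 - 0.51²) = 1.1626
Δt₀ = Δt/γ = 73.24/1.1626 = 63.00 years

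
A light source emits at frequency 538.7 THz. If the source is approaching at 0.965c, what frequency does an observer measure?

β = v/c = 0.965
(1+β)/(1-β) = 1.965/0.035 = 56.14
Doppler factor = √(56.14) = 7.493
f_obs = 538.7 × 7.493 = 4036 THz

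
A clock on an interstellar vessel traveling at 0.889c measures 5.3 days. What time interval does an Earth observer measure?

Proper time Δt₀ = 5.3 days
γ = 1/√(1 - 0.889²) = 2.1838
Δt = γΔt₀ = 2.1838 × 5.3 = 11.57 days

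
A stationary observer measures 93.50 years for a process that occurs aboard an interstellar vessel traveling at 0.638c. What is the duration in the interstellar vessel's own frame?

Dilated time Δt = 93.50 years
γ = 1/√(1 - 0.638²) = 1.2986
Δt₀ = Δt/γ = 93.50/1.2986 = 72.00 years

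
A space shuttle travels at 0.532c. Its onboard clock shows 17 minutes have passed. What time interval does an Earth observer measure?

Proper time Δt₀ = 17 minutes
γ = 1/√(1 - 0.532²) = 1.181
Δt = γΔt₀ = 1.181 × 17 = 20.08 minutes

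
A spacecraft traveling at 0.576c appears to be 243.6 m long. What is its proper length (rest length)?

Contracted length L = 243.6 m
γ = 1/√(1 - 0.576²) = 1.2233
L₀ = γL = 1.2233 × 243.6 = 298.0 m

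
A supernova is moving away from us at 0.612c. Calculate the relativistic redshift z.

β = 0.612
(1+β)/(1-β) = 1.612/0.388 = 4.155
√(4.155) = 2.038
z = 2.038 - 1 = 1.038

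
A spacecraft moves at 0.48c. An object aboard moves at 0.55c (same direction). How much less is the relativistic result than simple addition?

Classical: u' + v = 0.55 + 0.48 = 1.03c
Relativistic: u = (0.55 + 0.48)/(1 + 0.264) = 1.03/1.264 = 0.8149c
Difference: 1.03 - 0.8149 = 0.2151c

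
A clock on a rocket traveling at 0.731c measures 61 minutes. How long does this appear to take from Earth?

Proper time Δt₀ = 61 minutes
γ = 1/√(1 - 0.731²) = 1.46546
Δt = γΔt₀ = 1.46546 × 61 = 89.39 minutes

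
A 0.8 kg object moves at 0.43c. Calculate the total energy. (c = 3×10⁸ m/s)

γ = 1/√(1 - 0.43²) = 1.1076
mc² = 0.8 × (3×10⁸)² = 7.200×10¹⁶ J
E = γmc² = 1.1076 × 7.200×10¹⁶ = 7.975×10¹⁶ J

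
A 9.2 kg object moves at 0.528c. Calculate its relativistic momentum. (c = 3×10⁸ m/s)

γ = 1/√(1 - 0.528²) = 1.1775
v = 0.528 × 3×10⁸ = 1.584×10⁸ m/s
p = γmv = 1.1775 × 9.2 × 1.584×10⁸ = 1.716×10⁹ kg·m/s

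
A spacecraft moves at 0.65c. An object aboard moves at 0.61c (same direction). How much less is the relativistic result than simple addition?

Classical: u' + v = 0.61 + 0.65 = 1.26c
Relativistic: u = (0.61 + 0.65)/(1 + 0.3965) = 1.26/1.3965 = 0.9023c
Difference: 1.26 - 0.9023 = 0.3577c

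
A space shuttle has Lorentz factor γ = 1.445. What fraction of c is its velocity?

From γ = 1/√(1 - v²/c²):
1/γ² = 1/1.445² = 0.4789
v²/c² = 1 - 0.4789 = 0.5211
v/c = √(0.5211) = 0.7219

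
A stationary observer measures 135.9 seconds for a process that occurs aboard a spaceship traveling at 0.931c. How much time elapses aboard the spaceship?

Dilated time Δt = 135.9 seconds
γ = 1/√(1 - 0.931²) = 2.7396
Δt₀ = Δt/γ = 135.9/2.7396 = 49.61 seconds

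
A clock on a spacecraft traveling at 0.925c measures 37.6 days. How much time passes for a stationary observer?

Proper time Δt₀ = 37.6 days
γ = 1/√(1 - 0.925²) = 2.632
Δt = γΔt₀ = 2.632 × 37.6 = 98.96 days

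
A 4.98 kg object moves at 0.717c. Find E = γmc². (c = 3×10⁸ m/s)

γ = 1/√(1 - 0.717²) = 1.4346
mc² = 4.98 × (3×10⁸)² = 4.482×10¹⁷ J
E = γmc² = 1.4346 × 4.482×10¹⁷ = 6.430×10¹⁷ J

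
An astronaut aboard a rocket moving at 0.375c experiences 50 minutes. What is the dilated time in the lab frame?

Proper time Δt₀ = 50 minutes
γ = 1/√(1 - 0.375²) = 1.0787
Δt = γΔt₀ = 1.0787 × 50 = 53.94 minutes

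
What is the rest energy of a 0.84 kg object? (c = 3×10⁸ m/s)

c² = (3×10⁸)² = 9.000×10¹⁶ m²/s²
E₀ = mc² = 0.84 × 9.000×10¹⁶ = 7.560×10¹⁶ J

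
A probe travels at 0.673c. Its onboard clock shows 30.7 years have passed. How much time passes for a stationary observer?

Proper time Δt₀ = 30.7 years
γ = 1/√(1 - 0.673²) = 1.352
Δt = γΔt₀ = 1.352 × 30.7 = 41.51 years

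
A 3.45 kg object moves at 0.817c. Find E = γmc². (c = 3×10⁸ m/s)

γ = 1/√(1 - 0.817²) = 1.7342
mc² = 3.45 × (3×10⁸)² = 3.105×10¹⁷ J
E = γmc² = 1.7342 × 3.105×10¹⁷ = 5.385×10¹⁷ J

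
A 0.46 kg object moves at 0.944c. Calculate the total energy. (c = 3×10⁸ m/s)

γ = 1/√(1 - 0.944²) = 3.031
mc² = 0.46 × (3×10⁸)² = 4.140×10¹⁶ J
E = γmc² = 3.031 × 4.140×10¹⁶ = 1.255×10¹⁷ J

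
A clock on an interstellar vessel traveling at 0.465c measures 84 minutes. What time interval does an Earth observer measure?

Proper time Δt₀ = 84 minutes
γ = 1/√(1 - 0.465²) = 1.1295
Δt = γΔt₀ = 1.1295 × 84 = 94.88 minutes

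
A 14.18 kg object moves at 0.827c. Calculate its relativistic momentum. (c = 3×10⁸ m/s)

γ = 1/√(1 - 0.827²) = 1.7787
v = 0.827 × 3×10⁸ = 2.481×10⁸ m/s
p = γmv = 1.7787 × 14.18 × 2.481×10⁸ = 6.258×10⁹ kg·m/s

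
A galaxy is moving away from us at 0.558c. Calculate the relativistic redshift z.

β = 0.558
(1+β)/(1-β) = 1.558/0.442 = 3.525
√(3.525) = 1.8775
z = 1.8775 - 1 = 0.8775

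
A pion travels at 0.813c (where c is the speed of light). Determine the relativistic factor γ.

v/c = 0.813, so (v/c)² = 0.660969
1 - (v/c)² = 0.339031
γ = 1/√(0.339031) = 1.717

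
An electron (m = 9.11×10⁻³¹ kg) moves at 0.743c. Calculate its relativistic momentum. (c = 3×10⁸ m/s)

γ = 1/√(1 - 0.743²) = 1.494
v = 0.743 × 3×10⁸ = 2.229×10⁸ m/s
p = γmv = 1.494 × 9.11×10⁻³¹ × 2.229×10⁸ = 3.034×10⁻²² kg·m/s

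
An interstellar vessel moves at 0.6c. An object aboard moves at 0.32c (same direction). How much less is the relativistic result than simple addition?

Classical: u' + v = 0.32 + 0.6 = 0.92c
Relativistic: u = (0.32 + 0.6)/(1 + 0.192) = 0.92/1.192 = 0.7718c
Difference: 0.92 - 0.7718 = 0.1482c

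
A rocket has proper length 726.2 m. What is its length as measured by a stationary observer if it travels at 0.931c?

Proper length L₀ = 726.2 m
γ = 1/√(1 - 0.931²) = 2.7396
L = L₀/γ = 726.2/2.7396 = 265.1 m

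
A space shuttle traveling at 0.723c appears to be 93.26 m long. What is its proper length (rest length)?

Contracted length L = 93.26 m
γ = 1/√(1 - 0.723²) = 1.4475
L₀ = γL = 1.4475 × 93.26 = 135.0 m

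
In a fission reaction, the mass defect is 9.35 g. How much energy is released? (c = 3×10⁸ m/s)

Convert mass defect: Δm = 9.35 g = 0.00935 kg
E = Δm·c² = 0.00935 × (3×10⁸)²
= 0.00935 × 9×10¹⁶ = 8.415×10¹⁴ J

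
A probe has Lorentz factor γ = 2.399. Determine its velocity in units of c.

From γ = 1/√(1 - v²/c²):
1/γ² = 1/2.399² = 0.1738
v²/c² = 1 - 0.1738 = 0.8262
v/c = √(0.8262) = 0.9090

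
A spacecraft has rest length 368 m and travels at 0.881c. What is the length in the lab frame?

Proper length L₀ = 368 m
γ = 1/√(1 - 0.881²) = 2.114
L = L₀/γ = 368/2.114 = 174.1 m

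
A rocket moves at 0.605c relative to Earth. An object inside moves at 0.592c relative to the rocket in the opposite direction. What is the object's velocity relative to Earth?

Object's velocity in rocket frame is u' = -0.592c
u = (u' + v)/(1 + u'v/c²) = (v - 0.592)/(1 - 0.592·v/c²)
Numerator: 0.605 - 0.592 = 0.013
Denominator: 1 - 0.35816 = 0.64184
u = 0.013/0.64184 = 0.02025c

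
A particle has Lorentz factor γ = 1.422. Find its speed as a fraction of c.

From γ = 1/√(1 - v²/c²):
1/γ² = 1/1.422² = 0.4945
v²/c² = 1 - 0.4945 = 0.5055
v/c = √(0.5055) = 0.7110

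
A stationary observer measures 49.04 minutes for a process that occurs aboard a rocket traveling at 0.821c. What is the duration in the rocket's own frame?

Dilated time Δt = 49.04 minutes
γ = 1/√(1 - 0.821²) = 1.7515
Δt₀ = Δt/γ = 49.04/1.7515 = 28.00 minutes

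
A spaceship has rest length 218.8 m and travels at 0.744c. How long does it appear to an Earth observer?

Proper length L₀ = 218.8 m
γ = 1/√(1 - 0.744²) = 1.497
L = L₀/γ = 218.8/1.497 = 146.2 m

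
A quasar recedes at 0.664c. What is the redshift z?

β = 0.664
(1+β)/(1-β) = 1.664/0.336 = 4.952
√(4.952) = 2.225
z = 2.225 - 1 = 1.225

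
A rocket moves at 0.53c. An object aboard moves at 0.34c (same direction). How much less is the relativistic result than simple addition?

Classical: u' + v = 0.34 + 0.53 = 0.87c
Relativistic: u = (0.34 + 0.53)/(1 + 0.1802) = 0.87/1.1802 = 0.7372c
Difference: 0.87 - 0.7372 = 0.1328c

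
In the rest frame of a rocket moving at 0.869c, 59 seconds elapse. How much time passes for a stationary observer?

Proper time Δt₀ = 59 seconds
γ = 1/√(1 - 0.869²) = 2.021
Δt = γΔt₀ = 2.021 × 59 = 119.2 seconds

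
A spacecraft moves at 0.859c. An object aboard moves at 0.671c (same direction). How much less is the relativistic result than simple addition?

Classical: u' + v = 0.671 + 0.859 = 1.53c
Relativistic: u = (0.671 + 0.859)/(1 + 0.576389) = 1.53/1.576389 = 0.9706c
Difference: 1.53 - 0.9706 = 0.5594c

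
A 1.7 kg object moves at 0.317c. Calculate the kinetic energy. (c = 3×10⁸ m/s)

γ = 1/√(1 - 0.317²) = 1.05438
γ - 1 = 0.05438
KE = (γ-1)mc² = 0.05438 × 1.7 × (3×10⁸)² = 8.320×10¹⁵ J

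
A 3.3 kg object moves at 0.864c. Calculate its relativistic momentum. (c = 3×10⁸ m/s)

γ = 1/√(1 - 0.864²) = 1.986
v = 0.864 × 3×10⁸ = 2.592×10⁸ m/s
p = γmv = 1.986 × 3.3 × 2.592×10⁸ = 1.699×10⁹ kg·m/s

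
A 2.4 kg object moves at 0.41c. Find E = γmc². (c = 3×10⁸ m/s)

γ = 1/√(1 - 0.41²) = 1.0964
mc² = 2.4 × (3×10⁸)² = 2.160×10¹⁷ J
E = γmc² = 1.0964 × 2.160×10¹⁷ = 2.368×10¹⁷ J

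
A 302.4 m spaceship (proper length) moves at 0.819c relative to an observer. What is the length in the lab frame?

Proper length L₀ = 302.4 m
γ = 1/√(1 - 0.819²) = 1.743
L = L₀/γ = 302.4/1.743 = 173.5 m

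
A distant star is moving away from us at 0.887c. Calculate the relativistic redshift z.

β = 0.887
(1+β)/(1-β) = 1.887/0.113 = 16.699
√(16.699) = 4.086
z = 4.086 - 1 = 3.086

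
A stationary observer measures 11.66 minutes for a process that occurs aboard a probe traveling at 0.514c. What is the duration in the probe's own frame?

Dilated time Δt = 11.66 minutes
γ = 1/√(1 - 0.514²) = 1.166
Δt₀ = Δt/γ = 11.66/1.166 = 10.00 minutes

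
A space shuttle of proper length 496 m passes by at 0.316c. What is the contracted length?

Proper length L₀ = 496 m
γ = 1/√(1 - 0.316²) = 1.054
L = L₀/γ = 496/1.054 = 470.6 m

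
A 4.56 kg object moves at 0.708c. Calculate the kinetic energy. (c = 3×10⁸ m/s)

γ = 1/√(1 - 0.708²) = 1.416
γ - 1 = 0.4160
KE = (γ-1)mc² = 0.4160 × 4.56 × (3×10⁸)² = 1.707×10¹⁷ J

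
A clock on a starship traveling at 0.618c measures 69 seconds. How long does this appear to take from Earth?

Proper time Δt₀ = 69 seconds
γ = 1/√(1 - 0.618²) = 1.272
Δt = γΔt₀ = 1.272 × 69 = 87.77 seconds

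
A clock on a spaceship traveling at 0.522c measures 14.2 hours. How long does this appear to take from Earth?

Proper time Δt₀ = 14.2 hours
γ = 1/√(1 - 0.522²) = 1.1724
Δt = γΔt₀ = 1.1724 × 14.2 = 16.65 hours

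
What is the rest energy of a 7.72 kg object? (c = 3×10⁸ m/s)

c² = (3×10⁸)² = 9.000×10¹⁶ m²/s²
E₀ = mc² = 7.72 × 9.000×10¹⁶ = 6.948×10¹⁷ J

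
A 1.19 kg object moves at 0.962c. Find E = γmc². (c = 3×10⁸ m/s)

γ = 1/√(1 - 0.962²) = 3.662
mc² = 1.19 × (3×10⁸)² = 1.071×10¹⁷ J
E = γmc² = 3.662 × 1.071×10¹⁷ = 3.922×10¹⁷ J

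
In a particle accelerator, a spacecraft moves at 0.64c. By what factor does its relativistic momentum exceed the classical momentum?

p_rel = γmv, p_class = mv
Ratio = γ = 1/√(1 - 0.64²)
= 1/√(0.5904) = 1.301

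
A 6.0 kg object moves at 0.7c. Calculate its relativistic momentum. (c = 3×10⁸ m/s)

γ = 1/√(1 - 0.7²) = 1.400
v = 0.7 × 3×10⁸ = 2.100×10⁸ m/s
p = γmv = 1.400 × 6.0 × 2.100×10⁸ = 1.764×10⁹ kg·m/s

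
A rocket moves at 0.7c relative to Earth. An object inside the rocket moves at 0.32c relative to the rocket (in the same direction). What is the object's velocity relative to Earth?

u = (u' + v)/(1 + u'v/c²)
Numerator: 0.32 + 0.7 = 1.02
Denominator: 1 + 0.224 = 1.224
u = 1.02/1.224 = 0.8333c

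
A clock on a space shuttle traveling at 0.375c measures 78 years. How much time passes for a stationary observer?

Proper time Δt₀ = 78 years
γ = 1/√(1 - 0.375²) = 1.0787
Δt = γΔt₀ = 1.0787 × 78 = 84.14 years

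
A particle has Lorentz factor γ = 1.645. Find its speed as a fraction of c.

From γ = 1/√(1 - v²/c²):
1/γ² = 1/1.645² = 0.3695
v²/c² = 1 - 0.3695 = 0.6305
v/c = √(0.6305) = 0.7940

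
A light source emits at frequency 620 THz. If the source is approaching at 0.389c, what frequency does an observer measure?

β = v/c = 0.389
(1+β)/(1-β) = 1.389/0.611 = 2.27332
Doppler factor = √(2.27332) = 1.5078
f_obs = 620 × 1.5078 = 934.8 THz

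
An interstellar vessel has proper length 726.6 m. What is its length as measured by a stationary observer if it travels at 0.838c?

Proper length L₀ = 726.6 m
γ = 1/√(1 - 0.838²) = 1.8326
L = L₀/γ = 726.6/1.8326 = 396.5 m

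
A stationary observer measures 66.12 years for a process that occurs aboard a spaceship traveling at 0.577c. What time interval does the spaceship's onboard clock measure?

Dilated time Δt = 66.12 years
γ = 1/√(1 - 0.577²) = 1.2244
Δt₀ = Δt/γ = 66.12/1.2244 = 54.00 years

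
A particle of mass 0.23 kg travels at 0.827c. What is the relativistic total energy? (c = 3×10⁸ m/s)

γ = 1/√(1 - 0.827²) = 1.7787
mc² = 0.23 × (3×10⁸)² = 2.070×10¹⁶ J
E = γmc² = 1.7787 × 2.070×10¹⁶ = 3.682×10¹⁶ J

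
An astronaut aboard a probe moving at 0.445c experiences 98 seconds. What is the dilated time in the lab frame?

Proper time Δt₀ = 98 seconds
γ = 1/√(1 - 0.445²) = 1.1167
Δt = γΔt₀ = 1.1167 × 98 = 109.4 seconds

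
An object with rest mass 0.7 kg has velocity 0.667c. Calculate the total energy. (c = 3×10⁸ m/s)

γ = 1/√(1 - 0.667²) = 1.3422
mc² = 0.7 × (3×10⁸)² = 6.300×10¹⁶ J
E = γmc² = 1.3422 × 6.300×10¹⁶ = 8.456×10¹⁶ J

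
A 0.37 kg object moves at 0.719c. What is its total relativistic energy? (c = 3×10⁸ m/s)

γ = 1/√(1 - 0.719²) = 1.4388
mc² = 0.37 × (3×10⁸)² = 3.330×10¹⁶ J
E = γmc² = 1.4388 × 3.330×10¹⁶ = 4.791×10¹⁶ J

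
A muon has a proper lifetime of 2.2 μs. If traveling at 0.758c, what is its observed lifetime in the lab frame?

Proper lifetime τ₀ = 2.2 μs
γ = 1/√(1 - 0.758²) = 1.533
τ = γτ₀ = 1.533 × 2.2 μs = 3.373 μs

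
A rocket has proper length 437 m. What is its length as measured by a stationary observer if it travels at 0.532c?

Proper length L₀ = 437 m
γ = 1/√(1 - 0.532²) = 1.181
L = L₀/γ = 437/1.181 = 370.0 m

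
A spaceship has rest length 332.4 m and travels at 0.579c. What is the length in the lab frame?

Proper length L₀ = 332.4 m
γ = 1/√(1 - 0.579²) = 1.2265
L = L₀/γ = 332.4/1.2265 = 271.0 m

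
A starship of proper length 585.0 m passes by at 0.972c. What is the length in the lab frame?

Proper length L₀ = 585.0 m
γ = 1/√(1 - 0.972²) = 4.256
L = L₀/γ = 585.0/4.256 = 137.5 m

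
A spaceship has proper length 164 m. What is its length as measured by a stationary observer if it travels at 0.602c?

Proper length L₀ = 164 m
γ = 1/√(1 - 0.602²) = 1.252
L = L₀/γ = 164/1.252 = 131.0 m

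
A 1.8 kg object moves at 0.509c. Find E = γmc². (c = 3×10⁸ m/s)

γ = 1/√(1 - 0.509²) = 1.162
mc² = 1.8 × (3×10⁸)² = 1.620×10¹⁷ J
E = γmc² = 1.162 × 1.620×10¹⁷ = 1.882×10¹⁷ J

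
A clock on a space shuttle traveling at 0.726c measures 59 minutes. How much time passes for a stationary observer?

Proper time Δt₀ = 59 minutes
γ = 1/√(1 - 0.726²) = 1.454
Δt = γΔt₀ = 1.454 × 59 = 85.79 minutes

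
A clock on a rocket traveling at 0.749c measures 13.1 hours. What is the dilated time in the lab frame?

Proper time Δt₀ = 13.1 hours
γ = 1/√(1 - 0.749²) = 1.509
Δt = γΔt₀ = 1.509 × 13.1 = 19.77 hours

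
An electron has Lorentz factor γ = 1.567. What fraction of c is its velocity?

From γ = 1/√(1 - v²/c²):
1/γ² = 1/1.567² = 0.4073
v²/c² = 1 - 0.4073 = 0.5927
v/c = √(0.5927) = 0.7699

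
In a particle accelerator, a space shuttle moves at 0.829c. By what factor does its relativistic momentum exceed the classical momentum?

p_rel = γmv, p_class = mv
Ratio = γ = 1/√(1 - 0.829²)
= 1/√(0.312759) = 1.788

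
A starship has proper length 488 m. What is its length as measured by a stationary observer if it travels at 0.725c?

Proper length L₀ = 488 m
γ = 1/√(1 - 0.725²) = 1.452
L = L₀/γ = 488/1.452 = 336.1 m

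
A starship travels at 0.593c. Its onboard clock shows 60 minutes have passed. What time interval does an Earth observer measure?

Proper time Δt₀ = 60 minutes
γ = 1/√(1 - 0.593²) = 1.242
Δt = γΔt₀ = 1.242 × 60 = 74.52 minutes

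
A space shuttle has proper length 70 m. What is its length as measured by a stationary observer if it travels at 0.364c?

Proper length L₀ = 70 m
γ = 1/√(1 - 0.364²) = 1.0737
L = L₀/γ = 70/1.0737 = 65.20 m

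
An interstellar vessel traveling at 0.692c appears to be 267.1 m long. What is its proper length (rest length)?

Contracted length L = 267.1 m
γ = 1/√(1 - 0.692²) = 1.3852
L₀ = γL = 1.3852 × 267.1 = 370.0 m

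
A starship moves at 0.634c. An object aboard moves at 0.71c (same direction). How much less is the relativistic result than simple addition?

Classical: u' + v = 0.71 + 0.634 = 1.344c
Relativistic: u = (0.71 + 0.634)/(1 + 0.45014) = 1.344/1.45014 = 0.9268c
Difference: 1.344 - 0.9268 = 0.4172c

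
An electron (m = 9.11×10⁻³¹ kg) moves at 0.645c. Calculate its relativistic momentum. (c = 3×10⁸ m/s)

γ = 1/√(1 - 0.645²) = 1.309
v = 0.645 × 3×10⁸ = 1.935×10⁸ m/s
p = γmv = 1.309 × 9.11×10⁻³¹ × 1.935×10⁸ = 2.307×10⁻²² kg·m/s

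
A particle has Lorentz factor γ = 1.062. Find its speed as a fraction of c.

From γ = 1/√(1 - v²/c²):
1/γ² = 1/1.062² = 0.8866
v²/c² = 1 - 0.8866 = 0.1134
v/c = √(0.1134) = 0.3367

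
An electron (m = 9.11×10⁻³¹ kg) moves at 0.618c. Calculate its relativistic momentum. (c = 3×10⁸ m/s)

γ = 1/√(1 - 0.618²) = 1.272
v = 0.618 × 3×10⁸ = 1.854×10⁸ m/s
p = γmv = 1.272 × 9.11×10⁻³¹ × 1.854×10⁸ = 2.148×10⁻²² kg·m/s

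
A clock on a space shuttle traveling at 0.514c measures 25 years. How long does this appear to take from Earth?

Proper time Δt₀ = 25 years
γ = 1/√(1 - 0.514²) = 1.16579
Δt = γΔt₀ = 1.16579 × 25 = 29.14 years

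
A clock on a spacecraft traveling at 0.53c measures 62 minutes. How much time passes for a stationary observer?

Proper time Δt₀ = 62 minutes
γ = 1/√(1 - 0.53²) = 1.1792
Δt = γΔt₀ = 1.1792 × 62 = 73.11 minutes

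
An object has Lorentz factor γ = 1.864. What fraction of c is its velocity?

From γ = 1/√(1 - v²/c²):
1/γ² = 1/1.864² = 0.2878
v²/c² = 1 - 0.2878 = 0.7122
v/c = √(0.7122) = 0.8439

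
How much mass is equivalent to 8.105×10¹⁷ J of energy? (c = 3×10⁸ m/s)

From E = mc², we get m = E/c²
c² = (3×10⁸)² = 9×10¹⁶ m²/s²
m = 8.105×10¹⁷ / 9×10¹⁶ = 9.006 kg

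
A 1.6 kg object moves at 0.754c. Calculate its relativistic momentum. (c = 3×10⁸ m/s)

γ = 1/√(1 - 0.754²) = 1.5224
v = 0.754 × 3×10⁸ = 2.262×10⁸ m/s
p = γmv = 1.5224 × 1.6 × 2.262×10⁸ = 5.510×10⁸ kg·m/s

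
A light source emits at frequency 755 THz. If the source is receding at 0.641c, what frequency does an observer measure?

β = v/c = 0.641
(1-β)/(1+β) = 0.359/1.641 = 0.21877
Doppler factor = √(0.21877) = 0.4677
f_obs = 755 × 0.4677 = 353.1 THz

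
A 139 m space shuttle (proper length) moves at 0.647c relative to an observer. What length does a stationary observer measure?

Proper length L₀ = 139 m
γ = 1/√(1 - 0.647²) = 1.311
L = L₀/γ = 139/1.311 = 106.0 m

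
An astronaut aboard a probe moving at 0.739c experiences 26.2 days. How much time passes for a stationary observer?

Proper time Δt₀ = 26.2 days
γ = 1/√(1 - 0.739²) = 1.4843
Δt = γΔt₀ = 1.4843 × 26.2 = 38.89 days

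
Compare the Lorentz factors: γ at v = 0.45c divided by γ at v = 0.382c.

γ₁ = 1/√(1 - 0.45²) = 1.120
γ₂ = 1/√(1 - 0.382²) = 1.082
γ₁/γ₂ = 1.120/1.082 = 1.035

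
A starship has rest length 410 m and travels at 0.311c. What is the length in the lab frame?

Proper length L₀ = 410 m
γ = 1/√(1 - 0.311²) = 1.052
L = L₀/γ = 410/1.052 = 389.7 m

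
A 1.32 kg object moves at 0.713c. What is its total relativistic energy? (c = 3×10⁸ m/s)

γ = 1/√(1 - 0.713²) = 1.426
mc² = 1.32 × (3×10⁸)² = 1.188×10¹⁷ J
E = γmc² = 1.426 × 1.188×10¹⁷ = 1.694×10¹⁷ J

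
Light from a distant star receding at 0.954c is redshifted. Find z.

β = 0.954
(1+β)/(1-β) = 1.954/0.046 = 42.48
√(42.48) = 6.518
z = 6.518 - 1 = 5.518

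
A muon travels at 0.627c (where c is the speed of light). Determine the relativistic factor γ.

v/c = 0.627, so (v/c)² = 0.393129
1 - (v/c)² = 0.606871
γ = 1/√(0.606871) = 1.284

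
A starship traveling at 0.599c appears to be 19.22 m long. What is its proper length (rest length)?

Contracted length L = 19.22 m
γ = 1/√(1 - 0.599²) = 1.2488
L₀ = γL = 1.2488 × 19.22 = 24.00 m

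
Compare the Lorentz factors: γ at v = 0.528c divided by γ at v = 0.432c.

γ₁ = 1/√(1 - 0.528²) = 1.178
γ₂ = 1/√(1 - 0.432²) = 1.109
γ₁/γ₂ = 1.178/1.109 = 1.062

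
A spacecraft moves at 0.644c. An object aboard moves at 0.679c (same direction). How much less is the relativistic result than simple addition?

Classical: u' + v = 0.679 + 0.644 = 1.323c
Relativistic: u = (0.679 + 0.644)/(1 + 0.437276) = 1.323/1.437276 = 0.9205c
Difference: 1.323 - 0.9205 = 0.4025c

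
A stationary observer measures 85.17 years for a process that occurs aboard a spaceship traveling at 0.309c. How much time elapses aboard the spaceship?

Dilated time Δt = 85.17 years
γ = 1/√(1 - 0.309²) = 1.0515
Δt₀ = Δt/γ = 85.17/1.0515 = 81.00 years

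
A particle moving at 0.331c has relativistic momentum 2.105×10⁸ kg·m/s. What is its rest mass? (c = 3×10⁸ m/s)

γ = 1/√(1 - 0.331²) = 1.060
v = 0.331 × 3×10⁸ = 9.930×10⁷ m/s
m = p/(γv) = 2.105×10⁸/(1.060 × 9.930×10⁷) = 2.000 kg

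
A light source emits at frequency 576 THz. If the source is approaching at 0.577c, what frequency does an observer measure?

β = v/c = 0.577
(1+β)/(1-β) = 1.577/0.423 = 3.728
Doppler factor = √(3.728) = 1.931
f_obs = 576 × 1.931 = 1112 THz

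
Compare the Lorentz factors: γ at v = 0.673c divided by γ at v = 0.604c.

γ₁ = 1/√(1 - 0.673²) = 1.3520
γ₂ = 1/√(1 - 0.604²) = 1.2547
γ₁/γ₂ = 1.3520/1.2547 = 1.078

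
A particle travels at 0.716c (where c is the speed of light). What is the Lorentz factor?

v/c = 0.716, so (v/c)² = 0.512656
1 - (v/c)² = 0.487344
γ = 1/√(0.487344) = 1.432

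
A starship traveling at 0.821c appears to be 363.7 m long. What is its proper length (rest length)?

Contracted length L = 363.7 m
γ = 1/√(1 - 0.821²) = 1.7515
L₀ = γL = 1.7515 × 363.7 = 637.0 m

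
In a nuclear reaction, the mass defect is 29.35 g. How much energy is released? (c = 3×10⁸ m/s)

Convert mass defect: Δm = 29.35 g = 0.02935 kg
E = Δm·c² = 0.02935 × (3×10⁸)²
= 0.02935 × 9×10¹⁶ = 2.642×10¹⁵ J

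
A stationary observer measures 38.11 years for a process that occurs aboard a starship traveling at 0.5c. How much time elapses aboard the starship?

Dilated time Δt = 38.11 years
γ = 1/√(1 - 0.5²) = 1.155
Δt₀ = Δt/γ = 38.11/1.155 = 33.00 years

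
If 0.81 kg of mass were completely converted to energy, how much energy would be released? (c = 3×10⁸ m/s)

Using E = mc²:
c² = (3×10⁸)² = 9×10¹⁶ m²/s²
E = 0.81 × 9×10¹⁶ = 7.290×10¹⁶ J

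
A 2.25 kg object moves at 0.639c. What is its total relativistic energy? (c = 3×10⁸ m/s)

γ = 1/√(1 - 0.639²) = 1.300
mc² = 2.25 × (3×10⁸)² = 2.025×10¹⁷ J
E = γmc² = 1.300 × 2.025×10¹⁷ = 2.633×10¹⁷ J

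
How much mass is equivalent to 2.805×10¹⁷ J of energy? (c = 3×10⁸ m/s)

From E = mc², we get m = E/c²
c² = (3×10⁸)² = 9×10¹⁶ m²/s²
m = 2.805×10¹⁷ / 9×10¹⁶ = 3.117 kg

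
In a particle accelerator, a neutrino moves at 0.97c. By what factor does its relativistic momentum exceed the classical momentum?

p_rel = γmv, p_class = mv
Ratio = γ = 1/√(1 - 0.97²)
= 1/√(0.0591) = 4.113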